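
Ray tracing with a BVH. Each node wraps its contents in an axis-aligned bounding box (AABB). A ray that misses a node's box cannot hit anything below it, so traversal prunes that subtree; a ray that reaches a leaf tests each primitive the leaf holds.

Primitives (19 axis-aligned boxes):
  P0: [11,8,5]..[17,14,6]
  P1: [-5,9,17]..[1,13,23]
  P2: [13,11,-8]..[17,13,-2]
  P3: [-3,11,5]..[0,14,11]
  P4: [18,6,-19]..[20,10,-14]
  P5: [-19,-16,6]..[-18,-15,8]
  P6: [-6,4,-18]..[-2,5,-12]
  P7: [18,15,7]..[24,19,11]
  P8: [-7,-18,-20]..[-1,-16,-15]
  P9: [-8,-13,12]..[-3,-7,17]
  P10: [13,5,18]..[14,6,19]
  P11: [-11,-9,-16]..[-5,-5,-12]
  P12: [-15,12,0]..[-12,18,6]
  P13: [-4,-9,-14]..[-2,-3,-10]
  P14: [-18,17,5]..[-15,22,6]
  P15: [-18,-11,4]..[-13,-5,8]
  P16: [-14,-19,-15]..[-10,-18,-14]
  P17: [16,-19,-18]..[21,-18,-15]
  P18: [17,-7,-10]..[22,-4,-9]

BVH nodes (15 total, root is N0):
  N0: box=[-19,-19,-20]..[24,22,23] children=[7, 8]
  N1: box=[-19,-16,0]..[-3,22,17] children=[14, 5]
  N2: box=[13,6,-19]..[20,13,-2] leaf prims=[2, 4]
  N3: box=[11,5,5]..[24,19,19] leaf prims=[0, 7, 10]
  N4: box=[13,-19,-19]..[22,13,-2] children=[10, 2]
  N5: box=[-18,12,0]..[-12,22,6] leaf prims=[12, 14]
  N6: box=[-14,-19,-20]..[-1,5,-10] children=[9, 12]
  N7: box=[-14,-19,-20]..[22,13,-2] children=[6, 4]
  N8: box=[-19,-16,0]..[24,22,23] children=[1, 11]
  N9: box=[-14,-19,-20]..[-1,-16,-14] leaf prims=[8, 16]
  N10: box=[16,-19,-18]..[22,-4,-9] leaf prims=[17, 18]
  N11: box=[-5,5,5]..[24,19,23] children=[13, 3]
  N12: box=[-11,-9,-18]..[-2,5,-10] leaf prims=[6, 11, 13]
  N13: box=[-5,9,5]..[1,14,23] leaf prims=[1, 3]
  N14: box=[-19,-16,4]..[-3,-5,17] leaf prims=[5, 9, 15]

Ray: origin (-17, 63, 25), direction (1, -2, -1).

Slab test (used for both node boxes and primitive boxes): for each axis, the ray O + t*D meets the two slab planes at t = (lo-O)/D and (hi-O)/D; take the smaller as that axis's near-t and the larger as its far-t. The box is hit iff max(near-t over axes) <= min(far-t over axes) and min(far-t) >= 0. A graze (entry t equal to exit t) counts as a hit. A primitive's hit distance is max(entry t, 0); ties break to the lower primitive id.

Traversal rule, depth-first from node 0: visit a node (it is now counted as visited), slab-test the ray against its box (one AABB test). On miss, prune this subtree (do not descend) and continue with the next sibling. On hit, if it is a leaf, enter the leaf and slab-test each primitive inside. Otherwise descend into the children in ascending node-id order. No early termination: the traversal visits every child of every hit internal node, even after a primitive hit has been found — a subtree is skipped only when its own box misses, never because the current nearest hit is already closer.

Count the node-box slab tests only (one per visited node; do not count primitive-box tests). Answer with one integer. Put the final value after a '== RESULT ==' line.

Walk:
N0 x:[-2,41] y:[41/2,41] z:[2,45] -> hit [41/2,41], descend [7, 8]
  N7 x:[3,39] y:[25,41] z:[27,45] -> hit [27,39], descend [4, 6]
    N4 x:[30,39] y:[25,41] z:[27,44] -> hit [30,39], descend [2, 10]
      N2 x:[30,37] y:[25,57/2] z:[27,44] -> miss, prune
      N10 x:[33,39] y:[67/2,41] z:[34,43] -> hit [34,39] leaf, test {P17(miss), P18@t=34}
    N6 x:[3,16] y:[29,41] z:[35,45] -> miss, prune
  N8 x:[-2,41] y:[41/2,79/2] z:[2,25] -> hit [41/2,25], descend [1, 11]
    N1 x:[-2,14] y:[41/2,79/2] z:[8,25] -> miss, prune
    N11 x:[12,41] y:[22,29] z:[2,20] -> miss, prune

9 AABB tests over nodes [0, 7, 4, 2, 10, 6, 8, 1, 11]; 1 leaf entered; closest P18.

== RESULT ==
9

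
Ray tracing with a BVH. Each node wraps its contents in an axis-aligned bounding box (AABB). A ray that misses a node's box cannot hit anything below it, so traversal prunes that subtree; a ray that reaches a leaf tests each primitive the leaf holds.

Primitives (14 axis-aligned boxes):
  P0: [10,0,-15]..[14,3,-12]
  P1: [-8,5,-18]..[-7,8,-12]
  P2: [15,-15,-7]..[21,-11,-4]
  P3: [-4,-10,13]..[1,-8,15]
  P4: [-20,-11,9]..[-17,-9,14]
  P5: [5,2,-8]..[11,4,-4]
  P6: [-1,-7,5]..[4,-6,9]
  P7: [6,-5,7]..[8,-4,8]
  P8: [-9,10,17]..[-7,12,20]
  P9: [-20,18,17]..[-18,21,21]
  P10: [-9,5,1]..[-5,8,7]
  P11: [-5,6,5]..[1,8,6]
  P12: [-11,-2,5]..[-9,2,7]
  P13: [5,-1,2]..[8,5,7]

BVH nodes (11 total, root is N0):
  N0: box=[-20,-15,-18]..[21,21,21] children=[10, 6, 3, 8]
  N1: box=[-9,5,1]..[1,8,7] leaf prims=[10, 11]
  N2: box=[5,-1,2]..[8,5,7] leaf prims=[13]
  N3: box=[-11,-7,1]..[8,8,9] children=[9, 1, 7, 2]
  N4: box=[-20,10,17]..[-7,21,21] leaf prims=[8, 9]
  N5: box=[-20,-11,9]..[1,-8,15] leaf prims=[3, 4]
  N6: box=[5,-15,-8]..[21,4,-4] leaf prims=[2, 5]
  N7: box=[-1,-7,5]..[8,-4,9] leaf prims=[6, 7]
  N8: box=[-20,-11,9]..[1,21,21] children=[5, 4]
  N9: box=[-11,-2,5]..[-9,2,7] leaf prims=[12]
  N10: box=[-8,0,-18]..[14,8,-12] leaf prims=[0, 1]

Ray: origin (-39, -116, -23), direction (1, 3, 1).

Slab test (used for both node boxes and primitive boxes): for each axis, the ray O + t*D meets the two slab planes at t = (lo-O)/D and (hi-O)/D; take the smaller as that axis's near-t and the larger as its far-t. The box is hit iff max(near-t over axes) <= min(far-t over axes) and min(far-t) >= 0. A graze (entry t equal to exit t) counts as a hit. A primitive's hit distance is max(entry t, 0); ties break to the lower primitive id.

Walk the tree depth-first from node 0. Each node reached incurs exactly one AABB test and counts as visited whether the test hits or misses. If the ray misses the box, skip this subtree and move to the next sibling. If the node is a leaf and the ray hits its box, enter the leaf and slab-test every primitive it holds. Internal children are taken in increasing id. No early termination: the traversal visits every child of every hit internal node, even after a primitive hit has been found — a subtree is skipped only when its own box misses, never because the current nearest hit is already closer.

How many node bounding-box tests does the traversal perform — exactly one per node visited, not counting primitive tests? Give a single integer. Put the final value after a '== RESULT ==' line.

Walk:
N0 x:[19,60] y:[101/3,137/3] z:[5,44] -> hit [101/3,44], descend [3, 6, 8, 10]
  N3 x:[28,47] y:[109/3,124/3] z:[24,32] -> miss, prune
  N6 x:[44,60] y:[101/3,40] z:[15,19] -> miss, prune
  N8 x:[19,40] y:[35,137/3] z:[32,44] -> hit [35,40], descend [4, 5]
    N4 x:[19,32] y:[42,137/3] z:[40,44] -> miss, prune
    N5 x:[19,40] y:[35,36] z:[32,38] -> hit [35,36] leaf, test {P3@t=36, P4(miss)}
  N10 x:[31,53] y:[116/3,124/3] z:[5,11] -> miss, prune

Summary -> nodes [0, 3, 6, 8, 4, 5, 10]; box-tests=7; leaf-entries=1; first=P3

== RESULT ==
7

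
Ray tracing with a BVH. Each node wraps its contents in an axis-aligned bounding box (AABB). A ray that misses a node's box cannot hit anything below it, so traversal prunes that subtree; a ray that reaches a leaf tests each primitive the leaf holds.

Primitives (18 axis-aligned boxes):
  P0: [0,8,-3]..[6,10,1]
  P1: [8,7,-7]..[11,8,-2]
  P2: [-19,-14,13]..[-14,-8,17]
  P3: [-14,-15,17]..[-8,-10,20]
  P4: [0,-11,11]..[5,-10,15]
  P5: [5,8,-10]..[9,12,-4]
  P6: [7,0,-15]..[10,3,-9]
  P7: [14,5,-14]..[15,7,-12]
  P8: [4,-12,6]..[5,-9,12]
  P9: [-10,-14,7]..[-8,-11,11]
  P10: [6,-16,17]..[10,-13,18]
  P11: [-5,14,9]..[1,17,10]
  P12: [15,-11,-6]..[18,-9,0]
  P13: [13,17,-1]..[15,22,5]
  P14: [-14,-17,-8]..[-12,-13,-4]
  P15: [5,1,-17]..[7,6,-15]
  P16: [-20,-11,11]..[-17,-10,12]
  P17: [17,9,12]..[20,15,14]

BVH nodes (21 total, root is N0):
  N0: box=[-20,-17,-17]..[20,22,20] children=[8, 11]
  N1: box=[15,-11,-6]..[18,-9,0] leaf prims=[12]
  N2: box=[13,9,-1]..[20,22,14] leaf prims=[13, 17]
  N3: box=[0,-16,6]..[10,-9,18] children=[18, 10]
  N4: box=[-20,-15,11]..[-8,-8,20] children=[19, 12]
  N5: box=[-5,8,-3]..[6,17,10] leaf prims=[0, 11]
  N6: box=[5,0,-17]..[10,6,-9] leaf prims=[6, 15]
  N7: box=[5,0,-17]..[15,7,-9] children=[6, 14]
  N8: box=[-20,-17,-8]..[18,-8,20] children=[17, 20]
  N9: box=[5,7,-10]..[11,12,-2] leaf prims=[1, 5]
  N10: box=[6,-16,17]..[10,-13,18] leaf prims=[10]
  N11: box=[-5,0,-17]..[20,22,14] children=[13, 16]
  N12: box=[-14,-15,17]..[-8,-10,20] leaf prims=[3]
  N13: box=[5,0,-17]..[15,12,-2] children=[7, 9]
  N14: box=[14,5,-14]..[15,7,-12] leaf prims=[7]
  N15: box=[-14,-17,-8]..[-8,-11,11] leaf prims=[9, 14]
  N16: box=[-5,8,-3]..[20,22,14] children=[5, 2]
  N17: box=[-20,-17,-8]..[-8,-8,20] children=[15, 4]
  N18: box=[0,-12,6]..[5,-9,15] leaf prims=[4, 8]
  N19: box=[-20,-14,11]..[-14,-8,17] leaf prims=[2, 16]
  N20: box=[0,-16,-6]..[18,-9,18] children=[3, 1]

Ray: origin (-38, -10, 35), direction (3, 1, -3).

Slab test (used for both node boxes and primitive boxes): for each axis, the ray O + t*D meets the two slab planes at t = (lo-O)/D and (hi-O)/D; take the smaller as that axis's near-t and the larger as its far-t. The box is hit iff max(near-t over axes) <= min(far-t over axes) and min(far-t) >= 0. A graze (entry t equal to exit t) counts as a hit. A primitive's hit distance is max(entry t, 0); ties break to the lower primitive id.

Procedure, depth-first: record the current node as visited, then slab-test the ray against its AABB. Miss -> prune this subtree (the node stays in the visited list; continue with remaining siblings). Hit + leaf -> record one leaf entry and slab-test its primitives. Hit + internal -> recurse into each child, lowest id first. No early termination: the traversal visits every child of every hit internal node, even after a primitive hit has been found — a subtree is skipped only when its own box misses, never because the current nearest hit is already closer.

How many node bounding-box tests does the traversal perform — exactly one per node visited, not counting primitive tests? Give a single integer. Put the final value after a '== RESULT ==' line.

Traverse from the root:
N0 x:[6,58/3] y:[-7,32] z:[5,52/3] -> hit [6,52/3], descend [8, 11]
  N8 x:[6,56/3] y:[-7,2] z:[5,43/3] -> miss, prune
  N11 x:[11,58/3] y:[10,32] z:[7,52/3] -> hit [11,52/3], descend [13, 16]
    N13 x:[43/3,53/3] y:[10,22] z:[37/3,52/3] -> hit [43/3,52/3], descend [7, 9]
      N7 x:[43/3,53/3] y:[10,17] z:[44/3,52/3] -> hit [44/3,17], descend [6, 14]
        N6 x:[43/3,16] y:[10,16] z:[44/3,52/3] -> hit [44/3,16] leaf, test {P6(miss), P15(miss)}
        N14 x:[52/3,53/3] y:[15,17] z:[47/3,49/3] -> miss, prune
      N9 x:[43/3,49/3] y:[17,22] z:[37/3,15] -> miss, prune
    N16 x:[11,58/3] y:[18,32] z:[7,38/3] -> miss, prune

order=[0, 8, 11, 13, 7, 6, 14, 9, 16]  |boxes|=9  |leaves|=1  hit=miss

== RESULT ==
9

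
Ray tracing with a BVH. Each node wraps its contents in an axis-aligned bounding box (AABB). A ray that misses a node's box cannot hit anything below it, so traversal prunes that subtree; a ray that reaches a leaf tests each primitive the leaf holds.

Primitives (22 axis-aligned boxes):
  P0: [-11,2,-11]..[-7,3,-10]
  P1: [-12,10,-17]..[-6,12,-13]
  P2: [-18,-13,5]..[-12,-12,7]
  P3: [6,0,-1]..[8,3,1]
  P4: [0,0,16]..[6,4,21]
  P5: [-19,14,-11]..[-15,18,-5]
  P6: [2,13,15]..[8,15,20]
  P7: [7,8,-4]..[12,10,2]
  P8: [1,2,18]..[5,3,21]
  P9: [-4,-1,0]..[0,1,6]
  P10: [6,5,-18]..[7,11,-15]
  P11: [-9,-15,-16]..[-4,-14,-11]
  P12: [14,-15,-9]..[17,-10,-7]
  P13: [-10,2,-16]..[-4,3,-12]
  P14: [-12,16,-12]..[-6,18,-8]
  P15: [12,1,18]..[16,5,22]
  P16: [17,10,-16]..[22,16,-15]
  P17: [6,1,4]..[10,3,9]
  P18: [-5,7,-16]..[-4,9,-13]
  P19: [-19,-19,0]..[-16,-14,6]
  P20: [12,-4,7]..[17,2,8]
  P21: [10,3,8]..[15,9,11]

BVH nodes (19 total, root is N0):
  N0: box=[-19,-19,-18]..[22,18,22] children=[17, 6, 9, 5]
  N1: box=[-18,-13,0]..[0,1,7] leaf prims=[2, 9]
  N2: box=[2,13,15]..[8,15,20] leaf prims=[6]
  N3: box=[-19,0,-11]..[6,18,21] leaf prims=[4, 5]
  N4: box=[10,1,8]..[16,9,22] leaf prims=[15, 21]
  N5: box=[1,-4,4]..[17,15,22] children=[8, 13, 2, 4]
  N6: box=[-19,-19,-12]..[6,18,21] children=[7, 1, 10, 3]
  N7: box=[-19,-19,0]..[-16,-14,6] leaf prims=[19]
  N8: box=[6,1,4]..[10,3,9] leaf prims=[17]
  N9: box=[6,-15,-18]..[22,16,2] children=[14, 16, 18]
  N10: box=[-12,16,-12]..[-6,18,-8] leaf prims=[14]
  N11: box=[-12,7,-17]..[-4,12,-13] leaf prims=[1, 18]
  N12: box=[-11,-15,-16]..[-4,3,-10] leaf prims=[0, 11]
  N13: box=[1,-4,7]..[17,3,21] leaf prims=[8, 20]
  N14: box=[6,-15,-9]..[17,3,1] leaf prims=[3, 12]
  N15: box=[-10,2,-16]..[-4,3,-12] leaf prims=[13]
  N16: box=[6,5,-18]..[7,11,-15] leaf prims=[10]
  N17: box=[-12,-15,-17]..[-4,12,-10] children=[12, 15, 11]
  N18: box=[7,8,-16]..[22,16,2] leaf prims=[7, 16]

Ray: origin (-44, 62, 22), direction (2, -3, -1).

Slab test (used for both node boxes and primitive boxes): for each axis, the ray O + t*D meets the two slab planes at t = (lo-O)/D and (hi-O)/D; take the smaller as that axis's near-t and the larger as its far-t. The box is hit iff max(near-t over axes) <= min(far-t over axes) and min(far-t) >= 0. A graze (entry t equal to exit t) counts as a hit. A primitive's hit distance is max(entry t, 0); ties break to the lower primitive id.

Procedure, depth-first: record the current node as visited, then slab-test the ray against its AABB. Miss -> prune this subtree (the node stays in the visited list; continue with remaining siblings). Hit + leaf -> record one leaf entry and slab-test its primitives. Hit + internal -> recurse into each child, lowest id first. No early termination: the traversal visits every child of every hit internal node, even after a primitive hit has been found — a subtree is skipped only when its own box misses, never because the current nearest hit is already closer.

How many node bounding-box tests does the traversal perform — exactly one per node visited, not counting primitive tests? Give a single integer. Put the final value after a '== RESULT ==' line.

Traverse from the root:
N0 x:[25/2,33] y:[44/3,27] z:[0,40] -> hit [44/3,27], descend [5, 6, 9, 17]
  N5 x:[45/2,61/2] y:[47/3,22] z:[0,18] -> miss, prune
  N6 x:[25/2,25] y:[44/3,27] z:[1,34] -> hit [44/3,25], descend [1, 3, 7, 10]
    N1 x:[13,22] y:[61/3,25] z:[15,22] -> hit [61/3,22] leaf, test {P2(miss), P9@t=61/3}
    N3 x:[25/2,25] y:[44/3,62/3] z:[1,33] -> hit [44/3,62/3] leaf, test {P4(miss), P5(miss)}
    N7 x:[25/2,14] y:[76/3,27] z:[16,22] -> miss, prune
    N10 x:[16,19] y:[44/3,46/3] z:[30,34] -> miss, prune
  N9 x:[25,33] y:[46/3,77/3] z:[20,40] -> hit [25,77/3], descend [14, 16, 18]
    N14 x:[25,61/2] y:[59/3,77/3] z:[21,31] -> hit [25,77/3] leaf, test {P3(miss), P12(miss)}
    N16 x:[25,51/2] y:[17,19] z:[37,40] -> miss, prune
    N18 x:[51/2,33] y:[46/3,18] z:[20,38] -> miss, prune
  N17 x:[16,20] y:[50/3,77/3] z:[32,39] -> miss, prune

Summary -> nodes [0, 5, 6, 1, 3, 7, 10, 9, 14, 16, 18, 17]; box-tests=12; leaf-entries=3; first=P9

== RESULT ==
12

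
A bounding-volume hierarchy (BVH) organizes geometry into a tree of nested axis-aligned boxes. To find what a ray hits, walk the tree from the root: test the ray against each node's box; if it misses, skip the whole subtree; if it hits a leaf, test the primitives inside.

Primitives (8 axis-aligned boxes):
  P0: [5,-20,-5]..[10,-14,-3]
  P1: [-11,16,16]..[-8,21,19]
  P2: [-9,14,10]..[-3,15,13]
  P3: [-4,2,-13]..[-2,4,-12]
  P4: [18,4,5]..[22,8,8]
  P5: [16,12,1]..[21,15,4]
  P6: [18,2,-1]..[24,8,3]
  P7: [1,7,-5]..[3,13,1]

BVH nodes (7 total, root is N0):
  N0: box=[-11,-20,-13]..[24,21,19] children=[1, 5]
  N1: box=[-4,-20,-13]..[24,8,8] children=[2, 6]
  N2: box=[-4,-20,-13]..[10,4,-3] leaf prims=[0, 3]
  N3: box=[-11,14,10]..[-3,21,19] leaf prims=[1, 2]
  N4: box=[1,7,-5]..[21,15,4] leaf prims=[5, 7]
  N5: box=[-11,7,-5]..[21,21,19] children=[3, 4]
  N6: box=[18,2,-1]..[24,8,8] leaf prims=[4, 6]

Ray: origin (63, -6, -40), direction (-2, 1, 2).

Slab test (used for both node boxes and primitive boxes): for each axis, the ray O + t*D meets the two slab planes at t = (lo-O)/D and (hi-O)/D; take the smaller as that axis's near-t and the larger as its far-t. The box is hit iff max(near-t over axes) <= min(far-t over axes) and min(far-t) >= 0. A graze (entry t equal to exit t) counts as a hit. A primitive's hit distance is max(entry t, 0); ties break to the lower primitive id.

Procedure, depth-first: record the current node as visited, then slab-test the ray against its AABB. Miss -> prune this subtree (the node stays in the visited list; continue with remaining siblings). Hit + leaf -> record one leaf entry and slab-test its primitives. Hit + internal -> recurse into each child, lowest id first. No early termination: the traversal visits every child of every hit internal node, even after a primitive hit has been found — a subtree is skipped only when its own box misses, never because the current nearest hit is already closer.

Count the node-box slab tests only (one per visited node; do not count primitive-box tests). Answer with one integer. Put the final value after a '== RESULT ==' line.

Traverse from the root:
N0 x:[39/2,37] y:[-14,27] z:[27/2,59/2] -> hit [39/2,27], descend [1, 5]
  N1 x:[39/2,67/2] y:[-14,14] z:[27/2,24] -> miss, prune
  N5 x:[21,37] y:[13,27] z:[35/2,59/2] -> hit [21,27], descend [3, 4]
    N3 x:[33,37] y:[20,27] z:[25,59/2] -> miss, prune
    N4 x:[21,31] y:[13,21] z:[35/2,22] -> hit [21,21] leaf, test {P5@t=21, P7(miss)}

order=[0, 1, 5, 3, 4]  |boxes|=5  |leaves|=1  hit=P5

== RESULT ==
5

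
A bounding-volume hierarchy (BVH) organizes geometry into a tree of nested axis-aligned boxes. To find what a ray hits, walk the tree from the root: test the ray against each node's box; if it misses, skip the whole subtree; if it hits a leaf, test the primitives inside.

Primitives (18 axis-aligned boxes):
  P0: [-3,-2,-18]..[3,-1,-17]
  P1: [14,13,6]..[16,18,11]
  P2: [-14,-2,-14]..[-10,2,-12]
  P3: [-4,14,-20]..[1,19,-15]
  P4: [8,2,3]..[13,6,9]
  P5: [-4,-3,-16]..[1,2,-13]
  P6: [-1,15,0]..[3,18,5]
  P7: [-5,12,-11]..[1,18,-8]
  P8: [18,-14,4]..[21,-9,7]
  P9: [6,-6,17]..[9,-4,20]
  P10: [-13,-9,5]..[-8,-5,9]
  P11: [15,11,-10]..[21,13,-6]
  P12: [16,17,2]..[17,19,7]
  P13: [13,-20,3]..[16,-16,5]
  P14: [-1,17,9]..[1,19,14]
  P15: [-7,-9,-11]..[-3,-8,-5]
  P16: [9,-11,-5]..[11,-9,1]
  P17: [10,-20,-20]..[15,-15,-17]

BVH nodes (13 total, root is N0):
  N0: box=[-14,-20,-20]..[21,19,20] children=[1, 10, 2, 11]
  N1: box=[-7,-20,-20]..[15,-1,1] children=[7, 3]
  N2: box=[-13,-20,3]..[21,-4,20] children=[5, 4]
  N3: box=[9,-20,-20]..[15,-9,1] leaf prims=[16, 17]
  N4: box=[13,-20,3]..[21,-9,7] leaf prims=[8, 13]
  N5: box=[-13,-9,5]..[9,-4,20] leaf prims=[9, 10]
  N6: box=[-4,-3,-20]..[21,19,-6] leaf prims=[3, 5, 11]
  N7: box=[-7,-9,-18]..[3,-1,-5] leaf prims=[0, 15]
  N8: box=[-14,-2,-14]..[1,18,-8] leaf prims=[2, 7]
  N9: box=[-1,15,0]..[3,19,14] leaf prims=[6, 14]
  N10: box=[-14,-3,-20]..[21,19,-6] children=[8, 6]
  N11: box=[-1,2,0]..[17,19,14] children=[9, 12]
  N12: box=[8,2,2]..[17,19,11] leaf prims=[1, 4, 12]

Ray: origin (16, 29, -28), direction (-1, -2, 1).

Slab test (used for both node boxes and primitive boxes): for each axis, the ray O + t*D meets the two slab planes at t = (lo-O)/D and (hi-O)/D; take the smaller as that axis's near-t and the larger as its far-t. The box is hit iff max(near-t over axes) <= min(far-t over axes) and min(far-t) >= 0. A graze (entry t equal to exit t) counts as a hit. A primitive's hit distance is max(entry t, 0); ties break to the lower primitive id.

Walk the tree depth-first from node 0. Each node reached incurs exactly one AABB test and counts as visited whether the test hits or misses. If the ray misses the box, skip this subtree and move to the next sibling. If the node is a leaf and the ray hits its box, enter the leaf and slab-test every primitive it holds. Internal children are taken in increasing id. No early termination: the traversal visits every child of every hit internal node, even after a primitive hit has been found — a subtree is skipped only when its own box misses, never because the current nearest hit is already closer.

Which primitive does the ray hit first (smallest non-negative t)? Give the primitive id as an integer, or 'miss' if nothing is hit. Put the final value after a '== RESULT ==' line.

Traverse from the root:
N0 x:[-5,30] y:[5,49/2] z:[8,48] -> hit [8,49/2], descend [1, 2, 10, 11]
  N1 x:[1,23] y:[15,49/2] z:[8,29] -> hit [15,23], descend [3, 7]
    N3 x:[1,7] y:[19,49/2] z:[8,29] -> miss, prune
    N7 x:[13,23] y:[15,19] z:[10,23] -> hit [15,19] leaf, test {P0(miss), P15@t=19}
  N2 x:[-5,29] y:[33/2,49/2] z:[31,48] -> miss, prune
  N10 x:[-5,30] y:[5,16] z:[8,22] -> hit [8,16], descend [6, 8]
    N6 x:[-5,20] y:[5,16] z:[8,22] -> hit [8,16] leaf, test {P3(miss), P5@t=15, P11(miss)}
    N8 x:[15,30] y:[11/2,31/2] z:[14,20] -> hit [15,31/2] leaf, test {P2(miss), P7(miss)}
  N11 x:[-1,17] y:[5,27/2] z:[28,42] -> miss, prune

Summary -> nodes [0, 1, 3, 7, 2, 10, 6, 8, 11]; box-tests=9; leaf-entries=3; first=P5

== RESULT ==
5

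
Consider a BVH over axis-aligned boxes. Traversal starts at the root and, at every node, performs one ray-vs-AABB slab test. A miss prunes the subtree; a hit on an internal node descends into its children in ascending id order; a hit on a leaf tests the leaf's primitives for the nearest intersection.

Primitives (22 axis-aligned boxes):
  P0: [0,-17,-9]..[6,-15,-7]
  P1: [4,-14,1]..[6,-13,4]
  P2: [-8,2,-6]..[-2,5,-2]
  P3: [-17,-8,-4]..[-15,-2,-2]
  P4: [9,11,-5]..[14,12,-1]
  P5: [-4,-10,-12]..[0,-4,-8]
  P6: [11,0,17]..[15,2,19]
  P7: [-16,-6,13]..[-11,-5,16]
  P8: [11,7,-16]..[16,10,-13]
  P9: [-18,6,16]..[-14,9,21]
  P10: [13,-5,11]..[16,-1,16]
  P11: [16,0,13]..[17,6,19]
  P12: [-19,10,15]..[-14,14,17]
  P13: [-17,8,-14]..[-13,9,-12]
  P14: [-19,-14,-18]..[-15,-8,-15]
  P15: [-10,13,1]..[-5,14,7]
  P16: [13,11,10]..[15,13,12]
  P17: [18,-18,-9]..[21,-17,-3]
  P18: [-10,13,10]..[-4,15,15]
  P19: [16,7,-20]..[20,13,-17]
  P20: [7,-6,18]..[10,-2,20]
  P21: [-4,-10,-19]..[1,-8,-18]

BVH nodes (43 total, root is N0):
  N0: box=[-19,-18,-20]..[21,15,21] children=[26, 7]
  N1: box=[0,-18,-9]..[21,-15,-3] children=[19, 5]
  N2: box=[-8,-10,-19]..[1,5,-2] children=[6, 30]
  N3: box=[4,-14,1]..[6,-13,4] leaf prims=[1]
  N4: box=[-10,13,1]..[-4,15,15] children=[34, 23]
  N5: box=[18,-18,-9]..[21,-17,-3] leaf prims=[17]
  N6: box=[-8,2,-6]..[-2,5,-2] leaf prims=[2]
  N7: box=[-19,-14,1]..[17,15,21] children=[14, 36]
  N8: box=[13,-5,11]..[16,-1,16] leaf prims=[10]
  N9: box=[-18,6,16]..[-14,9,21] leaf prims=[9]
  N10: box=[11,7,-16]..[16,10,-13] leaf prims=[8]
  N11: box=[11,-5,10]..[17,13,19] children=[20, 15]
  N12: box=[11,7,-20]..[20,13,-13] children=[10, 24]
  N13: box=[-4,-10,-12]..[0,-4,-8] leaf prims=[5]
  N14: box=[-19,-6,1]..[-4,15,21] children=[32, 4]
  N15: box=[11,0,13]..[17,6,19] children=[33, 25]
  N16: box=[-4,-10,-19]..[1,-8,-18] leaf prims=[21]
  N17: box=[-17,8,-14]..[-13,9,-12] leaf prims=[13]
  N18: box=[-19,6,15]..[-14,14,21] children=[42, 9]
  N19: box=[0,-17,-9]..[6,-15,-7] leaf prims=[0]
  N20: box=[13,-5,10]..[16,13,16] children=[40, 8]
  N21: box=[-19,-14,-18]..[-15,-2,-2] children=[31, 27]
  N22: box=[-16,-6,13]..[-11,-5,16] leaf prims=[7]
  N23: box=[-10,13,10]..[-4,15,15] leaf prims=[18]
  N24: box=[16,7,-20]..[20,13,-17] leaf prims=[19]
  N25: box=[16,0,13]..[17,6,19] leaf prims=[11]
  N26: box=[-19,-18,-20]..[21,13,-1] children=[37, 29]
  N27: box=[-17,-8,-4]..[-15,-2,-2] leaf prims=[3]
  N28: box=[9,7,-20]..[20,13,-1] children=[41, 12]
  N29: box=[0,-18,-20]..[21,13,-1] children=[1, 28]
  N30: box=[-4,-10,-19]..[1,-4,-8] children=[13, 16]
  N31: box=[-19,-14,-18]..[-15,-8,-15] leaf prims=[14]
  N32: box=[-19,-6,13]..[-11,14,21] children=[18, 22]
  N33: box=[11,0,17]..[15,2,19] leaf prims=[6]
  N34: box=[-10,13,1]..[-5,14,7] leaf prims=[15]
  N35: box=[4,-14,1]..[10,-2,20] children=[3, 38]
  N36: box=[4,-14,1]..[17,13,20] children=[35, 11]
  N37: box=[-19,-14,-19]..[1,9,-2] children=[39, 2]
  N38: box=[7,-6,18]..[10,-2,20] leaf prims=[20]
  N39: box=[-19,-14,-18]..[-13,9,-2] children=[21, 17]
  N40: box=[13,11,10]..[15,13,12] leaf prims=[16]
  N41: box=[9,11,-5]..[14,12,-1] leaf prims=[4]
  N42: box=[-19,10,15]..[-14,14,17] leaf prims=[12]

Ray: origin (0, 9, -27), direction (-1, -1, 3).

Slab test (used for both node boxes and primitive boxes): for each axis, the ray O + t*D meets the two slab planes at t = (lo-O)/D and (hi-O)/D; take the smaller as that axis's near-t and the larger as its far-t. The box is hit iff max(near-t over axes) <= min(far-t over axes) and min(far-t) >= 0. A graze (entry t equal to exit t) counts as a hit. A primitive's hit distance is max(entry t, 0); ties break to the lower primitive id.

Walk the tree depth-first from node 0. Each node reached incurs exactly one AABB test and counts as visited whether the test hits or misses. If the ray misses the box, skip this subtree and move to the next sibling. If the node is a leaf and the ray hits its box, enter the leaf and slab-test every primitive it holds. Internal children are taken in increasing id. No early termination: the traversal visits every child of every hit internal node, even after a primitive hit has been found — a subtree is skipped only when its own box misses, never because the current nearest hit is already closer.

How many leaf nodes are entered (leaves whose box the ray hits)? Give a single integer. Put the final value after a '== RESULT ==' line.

Trace the traversal:
N0 x:[-21,19] y:[-6,27] z:[7/3,16] -> hit [7/3,16], descend [7, 26]
  N7 x:[-17,19] y:[-6,23] z:[28/3,16] -> hit [28/3,16], descend [14, 36]
    N14 x:[4,19] y:[-6,15] z:[28/3,16] -> hit [28/3,15], descend [4, 32]
      N4 x:[4,10] y:[-6,-4] z:[28/3,14] -> miss, prune
      N32 x:[11,19] y:[-5,15] z:[40/3,16] -> hit [40/3,15], descend [18, 22]
        N18 x:[14,19] y:[-5,3] z:[14,16] -> miss, prune
        N22 x:[11,16] y:[14,15] z:[40/3,43/3] -> hit [14,43/3] leaf, test {P7@t=14}
    N36 x:[-17,-4] y:[-4,23] z:[28/3,47/3] -> miss, prune
  N26 x:[-21,19] y:[-4,27] z:[7/3,26/3] -> hit [7/3,26/3], descend [29, 37]
    N29 x:[-21,0] y:[-4,27] z:[7/3,26/3] -> miss, prune
    N37 x:[-1,19] y:[0,23] z:[8/3,25/3] -> hit [8/3,25/3], descend [2, 39]
      N2 x:[-1,8] y:[4,19] z:[8/3,25/3] -> hit [4,8], descend [6, 30]
        N6 x:[2,8] y:[4,7] z:[7,25/3] -> hit [7,7] leaf, test {P2@t=7}
        N30 x:[-1,4] y:[13,19] z:[8/3,19/3] -> miss, prune
      N39 x:[13,19] y:[0,23] z:[3,25/3] -> miss, prune

15 AABB tests over nodes [0, 7, 14, 4, 32, 18, 22, 36, 26, 29, 37, 2, 6, 30, 39]; 2 leaves entered; closest P2.

== RESULT ==
2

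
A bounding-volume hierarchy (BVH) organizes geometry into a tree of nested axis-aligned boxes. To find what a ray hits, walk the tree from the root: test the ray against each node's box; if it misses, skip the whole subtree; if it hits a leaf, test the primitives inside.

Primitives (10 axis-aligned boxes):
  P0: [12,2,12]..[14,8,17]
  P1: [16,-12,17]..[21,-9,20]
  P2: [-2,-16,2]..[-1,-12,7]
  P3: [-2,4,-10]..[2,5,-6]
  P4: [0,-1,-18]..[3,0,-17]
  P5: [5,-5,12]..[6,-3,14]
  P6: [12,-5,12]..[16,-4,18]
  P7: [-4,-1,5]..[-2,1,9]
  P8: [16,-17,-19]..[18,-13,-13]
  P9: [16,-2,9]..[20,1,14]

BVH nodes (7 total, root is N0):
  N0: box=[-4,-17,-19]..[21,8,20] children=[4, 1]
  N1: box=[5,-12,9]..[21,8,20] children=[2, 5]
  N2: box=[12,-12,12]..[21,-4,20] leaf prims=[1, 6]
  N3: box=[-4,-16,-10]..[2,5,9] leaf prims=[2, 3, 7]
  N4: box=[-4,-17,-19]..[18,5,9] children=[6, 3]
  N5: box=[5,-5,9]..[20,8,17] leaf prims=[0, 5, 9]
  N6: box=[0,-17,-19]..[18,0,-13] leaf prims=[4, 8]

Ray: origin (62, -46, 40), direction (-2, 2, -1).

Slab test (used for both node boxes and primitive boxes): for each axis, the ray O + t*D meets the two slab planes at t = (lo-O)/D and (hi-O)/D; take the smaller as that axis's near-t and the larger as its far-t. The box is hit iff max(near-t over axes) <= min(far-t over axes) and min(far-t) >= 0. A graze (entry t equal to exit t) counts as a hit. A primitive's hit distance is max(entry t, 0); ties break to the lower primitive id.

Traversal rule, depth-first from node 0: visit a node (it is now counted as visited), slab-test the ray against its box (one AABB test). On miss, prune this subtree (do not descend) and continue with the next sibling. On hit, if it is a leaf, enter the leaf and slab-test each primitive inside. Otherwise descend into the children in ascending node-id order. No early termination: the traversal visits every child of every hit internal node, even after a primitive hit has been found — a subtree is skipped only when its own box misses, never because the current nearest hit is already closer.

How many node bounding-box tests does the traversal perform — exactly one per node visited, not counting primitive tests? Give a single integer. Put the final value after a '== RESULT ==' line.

Traverse from the root:
N0 x:[41/2,33] y:[29/2,27] z:[20,59] -> hit [41/2,27], descend [1, 4]
  N1 x:[41/2,57/2] y:[17,27] z:[20,31] -> hit [41/2,27], descend [2, 5]
    N2 x:[41/2,25] y:[17,21] z:[20,28] -> hit [41/2,21] leaf, test {P1(miss), P6(miss)}
    N5 x:[21,57/2] y:[41/2,27] z:[23,31] -> hit [23,27] leaf, test {P0@t=24, P5(miss), P9(miss)}
  N4 x:[22,33] y:[29/2,51/2] z:[31,59] -> miss, prune

Summary -> nodes [0, 1, 2, 5, 4]; box-tests=5; leaf-entries=2; first=P0

== RESULT ==
5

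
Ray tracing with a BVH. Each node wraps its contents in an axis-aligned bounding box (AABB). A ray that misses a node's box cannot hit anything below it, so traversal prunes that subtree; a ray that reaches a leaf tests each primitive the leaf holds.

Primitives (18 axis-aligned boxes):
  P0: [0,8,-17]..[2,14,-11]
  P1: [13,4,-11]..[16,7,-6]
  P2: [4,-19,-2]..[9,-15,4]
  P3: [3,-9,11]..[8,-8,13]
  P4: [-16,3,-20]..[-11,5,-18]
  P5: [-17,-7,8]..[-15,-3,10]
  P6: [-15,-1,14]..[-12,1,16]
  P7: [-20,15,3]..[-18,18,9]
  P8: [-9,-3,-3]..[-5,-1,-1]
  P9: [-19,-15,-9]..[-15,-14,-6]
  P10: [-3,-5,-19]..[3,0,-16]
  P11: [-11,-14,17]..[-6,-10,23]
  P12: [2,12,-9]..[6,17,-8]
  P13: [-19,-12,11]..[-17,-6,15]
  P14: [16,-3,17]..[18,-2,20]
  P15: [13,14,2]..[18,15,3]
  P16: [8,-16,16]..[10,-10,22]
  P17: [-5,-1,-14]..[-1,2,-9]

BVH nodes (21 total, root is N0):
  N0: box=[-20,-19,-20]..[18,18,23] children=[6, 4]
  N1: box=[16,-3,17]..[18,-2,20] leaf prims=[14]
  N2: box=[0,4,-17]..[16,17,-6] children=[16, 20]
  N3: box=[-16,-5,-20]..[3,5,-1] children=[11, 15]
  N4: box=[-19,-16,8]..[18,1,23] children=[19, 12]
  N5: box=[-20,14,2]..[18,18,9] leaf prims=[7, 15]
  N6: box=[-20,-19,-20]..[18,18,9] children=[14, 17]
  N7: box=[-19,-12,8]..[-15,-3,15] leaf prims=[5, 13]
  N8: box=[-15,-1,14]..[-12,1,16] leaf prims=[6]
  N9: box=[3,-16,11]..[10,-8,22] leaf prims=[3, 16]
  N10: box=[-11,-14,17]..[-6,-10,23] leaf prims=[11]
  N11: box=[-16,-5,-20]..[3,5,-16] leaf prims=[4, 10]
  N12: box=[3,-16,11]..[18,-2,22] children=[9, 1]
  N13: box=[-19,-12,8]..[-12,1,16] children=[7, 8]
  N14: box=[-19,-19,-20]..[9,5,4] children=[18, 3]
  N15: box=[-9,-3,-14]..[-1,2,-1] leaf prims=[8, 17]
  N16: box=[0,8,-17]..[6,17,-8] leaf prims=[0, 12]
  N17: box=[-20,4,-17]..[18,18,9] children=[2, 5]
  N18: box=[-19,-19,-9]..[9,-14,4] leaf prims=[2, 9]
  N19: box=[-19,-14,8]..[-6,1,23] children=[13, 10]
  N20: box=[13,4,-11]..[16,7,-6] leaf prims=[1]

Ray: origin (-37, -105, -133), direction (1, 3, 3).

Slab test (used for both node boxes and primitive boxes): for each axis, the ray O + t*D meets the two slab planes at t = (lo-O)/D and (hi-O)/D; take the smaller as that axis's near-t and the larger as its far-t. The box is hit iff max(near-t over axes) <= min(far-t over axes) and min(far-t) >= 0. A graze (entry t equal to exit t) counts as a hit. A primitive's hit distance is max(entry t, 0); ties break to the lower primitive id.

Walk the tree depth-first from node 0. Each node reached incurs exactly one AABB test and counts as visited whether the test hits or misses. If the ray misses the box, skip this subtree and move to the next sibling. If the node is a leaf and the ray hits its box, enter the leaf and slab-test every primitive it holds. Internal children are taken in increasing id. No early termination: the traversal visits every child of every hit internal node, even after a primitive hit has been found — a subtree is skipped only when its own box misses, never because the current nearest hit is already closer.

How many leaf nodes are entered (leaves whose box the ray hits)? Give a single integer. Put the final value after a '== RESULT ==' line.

Traverse from the root:
N0 x:[17,55] y:[86/3,41] z:[113/3,52] -> hit [113/3,41], descend [4, 6]
  N4 x:[18,55] y:[89/3,106/3] z:[47,52] -> miss, prune
  N6 x:[17,55] y:[86/3,41] z:[113/3,142/3] -> hit [113/3,41], descend [14, 17]
    N14 x:[18,46] y:[86/3,110/3] z:[113/3,137/3] -> miss, prune
    N17 x:[17,55] y:[109/3,41] z:[116/3,142/3] -> hit [116/3,41], descend [2, 5]
      N2 x:[37,53] y:[109/3,122/3] z:[116/3,127/3] -> hit [116/3,122/3], descend [16, 20]
        N16 x:[37,43] y:[113/3,122/3] z:[116/3,125/3] -> hit [116/3,122/3] leaf, test {P0@t=116/3, P12(miss)}
        N20 x:[50,53] y:[109/3,112/3] z:[122/3,127/3] -> miss, prune
      N5 x:[17,55] y:[119/3,41] z:[45,142/3] -> miss, prune

Summary -> nodes [0, 4, 6, 14, 17, 2, 16, 20, 5]; box-tests=9; leaf-entries=1; first=P0

== RESULT ==
1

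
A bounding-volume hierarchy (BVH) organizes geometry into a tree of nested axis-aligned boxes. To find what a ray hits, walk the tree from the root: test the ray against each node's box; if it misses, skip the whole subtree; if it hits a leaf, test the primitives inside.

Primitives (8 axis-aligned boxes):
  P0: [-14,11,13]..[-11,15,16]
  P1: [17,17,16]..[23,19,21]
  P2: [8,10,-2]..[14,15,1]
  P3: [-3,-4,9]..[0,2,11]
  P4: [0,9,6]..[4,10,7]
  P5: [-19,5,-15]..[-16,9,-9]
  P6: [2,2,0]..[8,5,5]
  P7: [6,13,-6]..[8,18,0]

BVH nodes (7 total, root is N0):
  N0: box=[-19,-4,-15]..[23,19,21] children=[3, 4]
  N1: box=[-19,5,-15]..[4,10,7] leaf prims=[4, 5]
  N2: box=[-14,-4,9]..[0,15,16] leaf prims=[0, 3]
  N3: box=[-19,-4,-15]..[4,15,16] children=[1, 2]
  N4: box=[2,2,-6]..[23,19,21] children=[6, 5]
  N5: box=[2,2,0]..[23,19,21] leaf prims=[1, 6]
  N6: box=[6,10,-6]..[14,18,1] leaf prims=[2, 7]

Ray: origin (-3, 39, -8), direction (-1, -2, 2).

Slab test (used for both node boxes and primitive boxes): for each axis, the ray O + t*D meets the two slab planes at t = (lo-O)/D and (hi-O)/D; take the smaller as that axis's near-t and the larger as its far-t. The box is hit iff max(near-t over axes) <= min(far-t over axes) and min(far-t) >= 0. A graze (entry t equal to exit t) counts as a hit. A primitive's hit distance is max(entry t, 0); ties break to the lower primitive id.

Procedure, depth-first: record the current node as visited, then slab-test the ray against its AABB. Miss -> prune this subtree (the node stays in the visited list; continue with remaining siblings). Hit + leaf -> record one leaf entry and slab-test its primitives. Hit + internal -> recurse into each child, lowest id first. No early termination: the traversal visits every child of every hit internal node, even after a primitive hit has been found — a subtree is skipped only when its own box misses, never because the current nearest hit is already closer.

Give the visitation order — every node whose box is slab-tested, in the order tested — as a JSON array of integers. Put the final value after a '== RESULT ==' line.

Trace the traversal:
N0 x:[-26,16] y:[10,43/2] z:[-7/2,29/2] -> hit [10,29/2], descend [3, 4]
  N3 x:[-7,16] y:[12,43/2] z:[-7/2,12] -> hit [12,12], descend [1, 2]
    N1 x:[-7,16] y:[29/2,17] z:[-7/2,15/2] -> miss, prune
    N2 x:[-3,11] y:[12,43/2] z:[17/2,12] -> miss, prune
  N4 x:[-26,-5] y:[10,37/2] z:[1,29/2] -> miss, prune

5 AABB tests over nodes [0, 3, 1, 2, 4]; 0 leaves entered; closest miss.

== RESULT ==
[0, 3, 1, 2, 4]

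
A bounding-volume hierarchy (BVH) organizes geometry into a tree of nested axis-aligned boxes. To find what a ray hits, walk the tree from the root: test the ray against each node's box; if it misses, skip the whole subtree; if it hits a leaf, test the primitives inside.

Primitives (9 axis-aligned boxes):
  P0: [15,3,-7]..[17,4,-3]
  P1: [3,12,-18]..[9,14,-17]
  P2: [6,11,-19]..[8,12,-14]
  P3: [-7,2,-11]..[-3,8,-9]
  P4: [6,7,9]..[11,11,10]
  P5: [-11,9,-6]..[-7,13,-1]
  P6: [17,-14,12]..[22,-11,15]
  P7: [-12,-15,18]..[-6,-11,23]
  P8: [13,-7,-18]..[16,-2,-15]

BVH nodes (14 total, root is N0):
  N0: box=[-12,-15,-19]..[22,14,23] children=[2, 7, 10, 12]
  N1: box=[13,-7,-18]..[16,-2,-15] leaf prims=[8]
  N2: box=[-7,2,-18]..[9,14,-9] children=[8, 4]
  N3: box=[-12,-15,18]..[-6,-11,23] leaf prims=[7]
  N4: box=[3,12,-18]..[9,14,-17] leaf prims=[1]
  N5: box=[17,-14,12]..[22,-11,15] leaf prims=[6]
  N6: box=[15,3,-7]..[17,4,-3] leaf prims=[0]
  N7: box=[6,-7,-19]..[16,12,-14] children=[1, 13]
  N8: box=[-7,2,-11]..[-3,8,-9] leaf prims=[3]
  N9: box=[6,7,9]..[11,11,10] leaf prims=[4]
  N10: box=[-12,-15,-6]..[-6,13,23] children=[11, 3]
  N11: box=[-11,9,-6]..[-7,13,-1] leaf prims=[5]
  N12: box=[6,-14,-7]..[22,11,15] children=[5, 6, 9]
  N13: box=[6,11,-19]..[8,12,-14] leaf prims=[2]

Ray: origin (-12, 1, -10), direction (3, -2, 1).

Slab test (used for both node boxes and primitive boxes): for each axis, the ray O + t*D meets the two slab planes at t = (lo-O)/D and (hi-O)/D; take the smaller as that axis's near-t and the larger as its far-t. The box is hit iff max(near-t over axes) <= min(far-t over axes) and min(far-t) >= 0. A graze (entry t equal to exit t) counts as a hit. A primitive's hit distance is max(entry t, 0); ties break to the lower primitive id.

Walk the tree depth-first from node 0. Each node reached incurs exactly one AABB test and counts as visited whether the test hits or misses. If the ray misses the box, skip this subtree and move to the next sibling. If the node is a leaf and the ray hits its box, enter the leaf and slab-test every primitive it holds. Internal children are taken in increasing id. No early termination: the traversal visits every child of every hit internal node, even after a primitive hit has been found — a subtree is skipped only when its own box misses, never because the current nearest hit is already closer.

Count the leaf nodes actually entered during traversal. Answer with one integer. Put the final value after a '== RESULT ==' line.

Walk:
N0 x:[0,34/3] y:[-13/2,8] z:[-9,33] -> hit [0,8], descend [2, 7, 10, 12]
  N2 x:[5/3,7] y:[-13/2,-1/2] z:[-8,1] -> miss, prune
  N7 x:[6,28/3] y:[-11/2,4] z:[-9,-4] -> miss, prune
  N10 x:[0,2] y:[-6,8] z:[4,33] -> miss, prune
  N12 x:[6,34/3] y:[-5,15/2] z:[3,25] -> hit [6,15/2], descend [5, 6, 9]
    N5 x:[29/3,34/3] y:[6,15/2] z:[22,25] -> miss, prune
    N6 x:[9,29/3] y:[-3/2,-1] z:[3,7] -> miss, prune
    N9 x:[6,23/3] y:[-5,-3] z:[19,20] -> miss, prune

Summary -> nodes [0, 2, 7, 10, 12, 5, 6, 9]; box-tests=8; leaf-entries=0; first=miss

== RESULT ==
0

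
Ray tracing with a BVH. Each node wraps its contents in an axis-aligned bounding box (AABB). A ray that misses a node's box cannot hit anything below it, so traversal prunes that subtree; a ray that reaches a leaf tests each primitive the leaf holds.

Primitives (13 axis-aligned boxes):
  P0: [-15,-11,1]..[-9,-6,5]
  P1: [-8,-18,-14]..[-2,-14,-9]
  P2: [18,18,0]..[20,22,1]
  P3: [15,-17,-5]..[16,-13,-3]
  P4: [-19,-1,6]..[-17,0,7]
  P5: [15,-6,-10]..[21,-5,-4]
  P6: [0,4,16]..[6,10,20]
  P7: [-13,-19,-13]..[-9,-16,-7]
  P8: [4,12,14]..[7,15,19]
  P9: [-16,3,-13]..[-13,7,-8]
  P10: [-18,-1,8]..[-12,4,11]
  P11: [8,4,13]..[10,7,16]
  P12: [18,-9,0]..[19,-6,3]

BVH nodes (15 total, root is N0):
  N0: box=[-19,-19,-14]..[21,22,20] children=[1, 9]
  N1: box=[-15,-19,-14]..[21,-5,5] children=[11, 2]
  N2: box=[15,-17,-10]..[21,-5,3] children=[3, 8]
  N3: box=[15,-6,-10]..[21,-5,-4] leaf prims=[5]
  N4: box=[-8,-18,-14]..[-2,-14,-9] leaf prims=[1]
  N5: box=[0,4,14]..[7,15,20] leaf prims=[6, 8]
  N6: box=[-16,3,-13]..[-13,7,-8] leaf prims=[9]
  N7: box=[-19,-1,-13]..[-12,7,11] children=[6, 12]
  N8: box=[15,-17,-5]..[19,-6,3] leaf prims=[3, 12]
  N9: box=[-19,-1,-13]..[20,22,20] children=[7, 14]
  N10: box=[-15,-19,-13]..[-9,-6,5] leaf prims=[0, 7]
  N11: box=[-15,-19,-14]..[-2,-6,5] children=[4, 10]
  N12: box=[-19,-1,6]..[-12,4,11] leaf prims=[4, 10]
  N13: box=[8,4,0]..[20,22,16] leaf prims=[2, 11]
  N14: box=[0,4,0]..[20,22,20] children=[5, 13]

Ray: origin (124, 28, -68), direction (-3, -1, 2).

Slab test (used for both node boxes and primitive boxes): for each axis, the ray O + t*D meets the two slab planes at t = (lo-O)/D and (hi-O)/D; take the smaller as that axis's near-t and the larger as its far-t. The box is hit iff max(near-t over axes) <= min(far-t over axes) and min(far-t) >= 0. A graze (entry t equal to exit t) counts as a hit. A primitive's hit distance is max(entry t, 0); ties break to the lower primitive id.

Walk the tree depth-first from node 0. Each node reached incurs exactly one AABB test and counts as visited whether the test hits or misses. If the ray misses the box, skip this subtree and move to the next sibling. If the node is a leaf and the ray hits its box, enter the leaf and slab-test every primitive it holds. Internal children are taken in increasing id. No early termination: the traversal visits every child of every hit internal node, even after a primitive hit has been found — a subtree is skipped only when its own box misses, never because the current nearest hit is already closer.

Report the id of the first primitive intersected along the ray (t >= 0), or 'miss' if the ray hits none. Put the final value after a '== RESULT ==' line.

Traverse from the root:
N0 x:[103/3,143/3] y:[6,47] z:[27,44] -> hit [103/3,44], descend [1, 9]
  N1 x:[103/3,139/3] y:[33,47] z:[27,73/2] -> hit [103/3,73/2], descend [2, 11]
    N2 x:[103/3,109/3] y:[33,45] z:[29,71/2] -> hit [103/3,71/2], descend [3, 8]
      N3 x:[103/3,109/3] y:[33,34] z:[29,32] -> miss, prune
      N8 x:[35,109/3] y:[34,45] z:[63/2,71/2] -> hit [35,71/2] leaf, test {P3(miss), P12@t=35}
    N11 x:[42,139/3] y:[34,47] z:[27,73/2] -> miss, prune
  N9 x:[104/3,143/3] y:[6,29] z:[55/2,44] -> miss, prune

Summary -> nodes [0, 1, 2, 3, 8, 11, 9]; box-tests=7; leaf-entries=1; first=P12

== RESULT ==
12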